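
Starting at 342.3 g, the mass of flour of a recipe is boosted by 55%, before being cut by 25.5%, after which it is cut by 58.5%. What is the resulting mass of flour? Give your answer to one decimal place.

164.0 g

Each change multiplies by a factor: 1.55 × 0.745 × 0.415 = 0.47922125.
342.3 × 0.47922125 = 164.037433875 ≈ 164.0.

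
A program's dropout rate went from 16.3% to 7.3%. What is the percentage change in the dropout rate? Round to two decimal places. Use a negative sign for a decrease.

-55.21%

The change is 7.3 − 16.3 = -9.0 percentage points.
Relative to the original 16.3%, that is -9.0 ÷ 16.3 ≈ -55.21%.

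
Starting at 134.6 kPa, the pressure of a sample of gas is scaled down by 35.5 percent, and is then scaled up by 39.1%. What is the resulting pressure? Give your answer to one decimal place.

120.8 kPa

Apply the 35.5% decrease: 134.6 × 0.645 = 86.817.
39.1% increase: 86.817 × 1.391 = 120.762447 ≈ 120.8.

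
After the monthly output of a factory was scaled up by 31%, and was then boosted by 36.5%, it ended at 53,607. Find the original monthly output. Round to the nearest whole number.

29,979

The overall multiplier applied was 1.31 × 1.365 = 1.78815.
So the original monthly output was 53,607 ÷ 1.78815 ≈ 29,979.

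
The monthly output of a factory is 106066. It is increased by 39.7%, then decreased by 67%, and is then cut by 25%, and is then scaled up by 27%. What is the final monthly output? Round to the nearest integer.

46575

39.7% increase: 106066 × 1.397 = 148174.202.
67% decrease: 148174.202 × 0.33 = 48897.48666.
After the 25% decrease: 48897.48666 × 0.75 = 36673.114995.
Apply the 27% increase: 36673.114995 × 1.27 = 46574.85604365 ≈ 46575.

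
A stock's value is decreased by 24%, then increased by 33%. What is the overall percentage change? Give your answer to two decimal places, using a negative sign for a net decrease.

1.08%

The combined multiplier is 0.76 × 1.33 = 1.0108.
That corresponds to an increase of 1.08%.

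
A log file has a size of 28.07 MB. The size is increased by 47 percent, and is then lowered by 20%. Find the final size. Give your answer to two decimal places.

Each change multiplies by a factor: 1.47 × 0.8 = 1.176.
28.07 × 1.176 = 33.01032 ≈ 33.01.

33.01 MB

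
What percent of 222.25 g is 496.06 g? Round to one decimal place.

496.06 g ÷ 222.25 g ≈ 223.2%.

223.2%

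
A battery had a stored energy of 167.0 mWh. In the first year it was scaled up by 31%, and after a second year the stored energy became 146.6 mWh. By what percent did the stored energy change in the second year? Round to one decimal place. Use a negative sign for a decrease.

After the first year: 167.0 × 1.31 = 218.77.
Second-year multiplier: 146.6 ÷ 218.77 ≈ 0.67011.
That is a change of -33.0%.

-33.0%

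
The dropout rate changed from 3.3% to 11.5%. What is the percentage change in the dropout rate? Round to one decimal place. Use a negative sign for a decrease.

The change is 11.5 − 3.3 = 8.2 percentage points.
Relative to the original 3.3%, that is 8.2 ÷ 3.3 ≈ 248.5%.

248.5%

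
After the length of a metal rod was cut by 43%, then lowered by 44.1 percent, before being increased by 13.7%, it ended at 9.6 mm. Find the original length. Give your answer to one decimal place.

26.5 mm

Undoing the 13.7% increase: 9.6 ÷ 1.137 ≈ 8.443272.
Undoing the 44.1% decrease: 8.443272 ÷ 0.559 ≈ 15.104243.
Undoing the 43% decrease: 15.104243 ÷ 0.57 ≈ 26.5 mm.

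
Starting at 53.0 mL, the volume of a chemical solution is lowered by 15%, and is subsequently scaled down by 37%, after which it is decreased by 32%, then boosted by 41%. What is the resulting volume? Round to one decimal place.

15% decrease: 53.0 × 0.85 = 45.05.
Apply the 37% decrease: 45.05 × 0.63 = 28.3815.
Apply the 32% decrease: 28.3815 × 0.68 = 19.29942.
After the 41% increase: 19.29942 × 1.41 = 27.2121822 ≈ 27.2.

27.2 mL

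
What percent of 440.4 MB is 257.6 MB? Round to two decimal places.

257.6 MB ÷ 440.4 MB ≈ 58.49%.

58.49%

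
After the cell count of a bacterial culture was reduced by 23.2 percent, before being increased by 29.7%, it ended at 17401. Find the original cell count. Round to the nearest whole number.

17469

The overall multiplier applied was 0.768 × 1.297 = 0.996096.
So the original cell count was 17401 ÷ 0.996096 ≈ 17469.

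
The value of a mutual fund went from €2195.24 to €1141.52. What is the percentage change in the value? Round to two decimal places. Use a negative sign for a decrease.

-48.00%

Change: €1141.52 − €2195.24 = -€1053.72.
Relative to the original: -€1053.72 ÷ €2195.24 ≈ -48.00%.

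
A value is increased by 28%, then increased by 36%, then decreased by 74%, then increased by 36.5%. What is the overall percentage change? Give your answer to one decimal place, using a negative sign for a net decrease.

A 28% increase multiplies by 1.28.
Then a 36% increase: 1.28 × 1.36 = 1.7408.
Then a 74% decrease: 1.7408 × 0.26 = 0.452608.
Then a 36.5% increase: 0.452608 × 1.365 = 0.61780992.
Overall factor 0.61780992, i.e. -38.2%.

-38.2%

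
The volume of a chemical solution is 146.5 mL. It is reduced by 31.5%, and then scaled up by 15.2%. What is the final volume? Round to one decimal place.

Each change multiplies by a factor: 0.685 × 1.152 = 0.78912.
146.5 × 0.78912 = 115.60608 ≈ 115.6.

115.6 mL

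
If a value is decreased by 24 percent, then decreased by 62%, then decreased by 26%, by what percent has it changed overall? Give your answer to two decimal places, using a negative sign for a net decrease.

A 24% decrease multiplies by 0.76.
Then a 62% decrease: 0.76 × 0.38 = 0.2888.
Then a 26% decrease: 0.2888 × 0.74 = 0.213712.
Overall factor 0.213712, i.e. -78.63%.

-78.63%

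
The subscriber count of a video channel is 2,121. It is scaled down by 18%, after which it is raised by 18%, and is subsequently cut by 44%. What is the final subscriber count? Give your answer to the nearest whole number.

18% decrease: 2,121 × 0.82 = 1739.22.
After the 18% increase: 1739.22 × 1.18 = 2052.2796.
After the 44% decrease: 2052.2796 × 0.56 = 1149.276576 ≈ 1,149.

1,149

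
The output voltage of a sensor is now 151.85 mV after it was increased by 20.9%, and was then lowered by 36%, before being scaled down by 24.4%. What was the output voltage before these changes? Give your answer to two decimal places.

Undoing the 24.4% decrease: 151.85 ÷ 0.756 ≈ 200.859788.
Undoing the 36% decrease: 200.859788 ÷ 0.64 ≈ 313.843419.
Undoing the 20.9% increase: 313.843419 ÷ 1.209 ≈ 259.59 mV.

259.59 mV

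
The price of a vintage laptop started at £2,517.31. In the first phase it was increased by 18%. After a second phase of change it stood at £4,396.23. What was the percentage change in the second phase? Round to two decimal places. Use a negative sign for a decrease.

48.00%

After the first phase: £2,517.31 × 1.18 = £2970.4258.
Second-phase multiplier: £4,396.23 ÷ £2970.4258 ≈ 1.48.
That is a change of 48.00%.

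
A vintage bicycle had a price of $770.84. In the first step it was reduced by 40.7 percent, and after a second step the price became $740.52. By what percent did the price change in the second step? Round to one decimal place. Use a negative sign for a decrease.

After the first step: $770.84 × 0.593 = $457.10812.
Second-step multiplier: $740.52 ÷ $457.10812 ≈ 1.62001.
That is a change of 62.0%.

62.0%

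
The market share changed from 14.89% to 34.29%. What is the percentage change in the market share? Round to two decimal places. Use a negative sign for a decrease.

The change is 34.29 − 14.89 = 19.40 percentage points.
Relative to the original 14.89%, that is 19.40 ÷ 14.89 ≈ 130.29%.

130.29%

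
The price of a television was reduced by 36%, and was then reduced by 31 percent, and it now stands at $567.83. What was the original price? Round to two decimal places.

The overall multiplier applied was 0.64 × 0.69 = 0.4416.
So the original price was $567.83 ÷ 0.4416 ≈ $1285.85.

$1285.85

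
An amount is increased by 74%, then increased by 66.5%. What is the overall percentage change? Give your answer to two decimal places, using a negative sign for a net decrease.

The combined multiplier is 1.74 × 1.665 = 2.8971.
That corresponds to an increase of 189.71%.

189.71%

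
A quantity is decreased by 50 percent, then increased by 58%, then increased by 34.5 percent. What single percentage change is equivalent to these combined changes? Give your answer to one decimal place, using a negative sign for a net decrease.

6.3%

The combined multiplier is 0.5 × 1.58 × 1.345 = 1.06255.
That corresponds to an increase of 6.3%.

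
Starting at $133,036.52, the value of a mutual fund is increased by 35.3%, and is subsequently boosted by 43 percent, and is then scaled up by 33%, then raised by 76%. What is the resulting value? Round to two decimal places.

Each change multiplies by a factor: 1.353 × 1.43 × 1.33 × 1.76 = 4.528956432.
$133,036.52 × 4.528956432 = $602516.60294489664 ≈ $602,516.60.

$602,516.60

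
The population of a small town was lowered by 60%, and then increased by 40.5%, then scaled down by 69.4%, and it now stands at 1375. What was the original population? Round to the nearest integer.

7995

Undoing the 69.4% decrease: 1375 ÷ 0.306 ≈ 4493.464052.
Undoing the 40.5% increase: 4493.464052 ÷ 1.405 ≈ 3198.195055.
Undoing the 60% decrease: 3198.195055 ÷ 0.4 ≈ 7995.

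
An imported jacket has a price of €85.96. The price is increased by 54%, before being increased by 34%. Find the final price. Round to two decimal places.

After the 54% increase: €85.96 × 1.54 = €132.3784.
Apply the 34% increase: €132.3784 × 1.34 = €177.387056 ≈ €177.39.

€177.39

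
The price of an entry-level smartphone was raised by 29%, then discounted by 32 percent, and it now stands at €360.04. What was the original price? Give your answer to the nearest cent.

The overall multiplier applied was 1.29 × 0.68 = 0.8772.
So the original price was €360.04 ÷ 0.8772 ≈ €410.44.

€410.44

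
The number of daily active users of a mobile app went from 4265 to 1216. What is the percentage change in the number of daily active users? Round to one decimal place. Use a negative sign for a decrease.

-71.5%

Change: 1216 − 4265 = -3049.
Relative to the original: -3049 ÷ 4265 ≈ -71.5%.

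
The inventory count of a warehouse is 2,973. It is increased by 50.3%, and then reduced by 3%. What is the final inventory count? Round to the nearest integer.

4,334

50.3% increase: 2,973 × 1.503 = 4468.419.
3% decrease: 4468.419 × 0.97 = 4334.36643 ≈ 4,334.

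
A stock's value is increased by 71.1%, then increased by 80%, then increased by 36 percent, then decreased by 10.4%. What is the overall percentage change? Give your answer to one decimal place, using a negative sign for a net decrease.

The combined multiplier is 1.711 × 1.8 × 1.36 × 0.896 = 3.752921088.
That corresponds to an increase of 275.3%.

275.3%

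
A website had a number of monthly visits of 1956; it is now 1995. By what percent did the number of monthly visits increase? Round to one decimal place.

2.0%

Change: 1995 − 1956 = 39.
Relative to the original: 39 ÷ 1956 ≈ 2.0%.
So the number of monthly visits increased by 2.0%.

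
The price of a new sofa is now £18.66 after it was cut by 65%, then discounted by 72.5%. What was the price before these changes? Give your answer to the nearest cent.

£193.87

The overall multiplier applied was 0.35 × 0.275 = 0.09625.
So the original price was £18.66 ÷ 0.09625 ≈ £193.87.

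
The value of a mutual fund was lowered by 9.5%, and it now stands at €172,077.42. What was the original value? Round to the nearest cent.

The overall multiplier applied was 0.905.
So the original value was €172,077.42 ÷ 0.905 ≈ €190,140.80.

€190,140.80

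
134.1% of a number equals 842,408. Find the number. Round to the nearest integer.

842,408 ÷ 1.341 ≈ 628,194.

628,194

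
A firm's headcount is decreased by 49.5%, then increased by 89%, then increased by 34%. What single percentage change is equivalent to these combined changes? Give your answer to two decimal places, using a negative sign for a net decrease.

The combined multiplier is 0.505 × 1.89 × 1.34 = 1.278963.
That corresponds to an increase of 27.90%.

27.90%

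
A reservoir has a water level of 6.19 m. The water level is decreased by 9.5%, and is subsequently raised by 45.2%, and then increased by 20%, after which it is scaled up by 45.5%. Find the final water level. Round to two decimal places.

14.20 m

Each change multiplies by a factor: 0.905 × 1.452 × 1.2 × 1.455 = 2.29434876.
6.19 × 2.29434876 = 14.2020188244 ≈ 14.20.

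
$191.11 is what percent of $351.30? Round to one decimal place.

54.4%

$191.11 ÷ $351.30 ≈ 54.4%.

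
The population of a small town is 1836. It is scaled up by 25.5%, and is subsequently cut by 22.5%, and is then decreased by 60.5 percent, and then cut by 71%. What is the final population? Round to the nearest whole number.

205

Each change multiplies by a factor: 1.255 × 0.775 × 0.395 × 0.29 = 0.11141419375.
1836 × 0.11141419375 = 204.556459725 ≈ 205.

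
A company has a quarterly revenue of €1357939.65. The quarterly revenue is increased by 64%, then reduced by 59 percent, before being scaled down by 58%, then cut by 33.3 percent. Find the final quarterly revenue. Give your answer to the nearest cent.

64% increase: €1357939.65 × 1.64 = €2227021.026.
After the 59% decrease: €2227021.026 × 0.41 = €913078.62066.
58% decrease: €913078.62066 × 0.42 = €383493.0206772.
33.3% decrease: €383493.0206772 × 0.667 = €255789.8447916924 ≈ €255789.84.

€255789.84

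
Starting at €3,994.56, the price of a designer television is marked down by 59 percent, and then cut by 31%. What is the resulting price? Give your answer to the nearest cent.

€1,130.06

59% decrease: €3,994.56 × 0.41 = €1637.7696.
After the 31% decrease: €1637.7696 × 0.69 = €1130.061024 ≈ €1,130.06.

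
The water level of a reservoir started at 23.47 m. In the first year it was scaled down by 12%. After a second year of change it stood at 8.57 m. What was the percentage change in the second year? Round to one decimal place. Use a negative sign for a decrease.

-58.5%

After the first year: 23.47 × 0.88 = 20.6536.
Second-year multiplier: 8.57 ÷ 20.6536 ≈ 0.41494.
That is a change of -58.5%.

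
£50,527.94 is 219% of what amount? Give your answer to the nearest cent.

£23,072.12

£50,527.94 ÷ 2.19 ≈ £23,072.12.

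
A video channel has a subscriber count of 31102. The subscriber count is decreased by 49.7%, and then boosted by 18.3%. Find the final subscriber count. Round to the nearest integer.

18507

Each change multiplies by a factor: 0.503 × 1.183 = 0.595049.
31102 × 0.595049 = 18507.213998 ≈ 18507.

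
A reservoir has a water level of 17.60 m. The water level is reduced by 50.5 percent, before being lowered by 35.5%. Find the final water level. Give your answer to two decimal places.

5.62 m

50.5% decrease: 17.60 × 0.495 = 8.712.
Apply the 35.5% decrease: 8.712 × 0.645 = 5.61924 ≈ 5.62.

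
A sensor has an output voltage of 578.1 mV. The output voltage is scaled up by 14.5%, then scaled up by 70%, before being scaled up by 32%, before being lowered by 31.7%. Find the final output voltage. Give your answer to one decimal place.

Each change multiplies by a factor: 1.145 × 1.7 × 1.32 × 0.683 = 1.75488654.
578.1 × 1.75488654 = 1014.499908774 ≈ 1014.5.

1014.5 mV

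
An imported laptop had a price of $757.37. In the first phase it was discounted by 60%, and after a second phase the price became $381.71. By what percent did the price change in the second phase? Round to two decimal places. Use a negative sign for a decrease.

26.00%

After the first phase: $757.37 × 0.4 = $302.948.
Second-phase multiplier: $381.71 ÷ $302.948 ≈ 1.259985.
That is a change of 26.00%.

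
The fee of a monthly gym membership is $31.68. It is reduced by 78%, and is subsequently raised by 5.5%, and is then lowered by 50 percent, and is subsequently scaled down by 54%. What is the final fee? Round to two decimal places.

78% decrease: $31.68 × 0.22 = $6.9696.
5.5% increase: $6.9696 × 1.055 = $7.352928.
Apply the 50% decrease: $7.352928 × 0.5 = $3.676464.
After the 54% decrease: $3.676464 × 0.46 = $1.69117344 ≈ $1.69.

$1.69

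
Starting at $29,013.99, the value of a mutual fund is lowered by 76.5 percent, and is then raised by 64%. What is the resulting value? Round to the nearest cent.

$11,181.99

Each change multiplies by a factor: 0.235 × 1.64 = 0.3854.
$29,013.99 × 0.3854 = $11181.991746 ≈ $11,181.99.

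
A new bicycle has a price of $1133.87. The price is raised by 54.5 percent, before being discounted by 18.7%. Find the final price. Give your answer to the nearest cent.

Each change multiplies by a factor: 1.545 × 0.813 = 1.256085.
$1133.87 × 1.256085 = $1424.23709895 ≈ $1424.24.

$1424.24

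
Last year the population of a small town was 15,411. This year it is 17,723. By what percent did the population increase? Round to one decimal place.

Change: 17,723 − 15,411 = 2,312.
Relative to the original: 2,312 ÷ 15,411 ≈ 15.0%.
So the population increased by 15.0%.

15.0%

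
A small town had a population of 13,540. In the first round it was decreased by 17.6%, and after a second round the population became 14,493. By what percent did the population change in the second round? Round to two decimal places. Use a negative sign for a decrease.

After the first round: 13,540 × 0.824 = 11156.96.
Second-round multiplier: 14,493 ÷ 11156.96 ≈ 1.29901.
That is a change of 29.90%.

29.90%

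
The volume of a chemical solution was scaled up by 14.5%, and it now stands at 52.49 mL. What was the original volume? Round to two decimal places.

45.84 mL

The overall multiplier applied was 1.145.
So the original volume was 52.49 ÷ 1.145 ≈ 45.84 mL.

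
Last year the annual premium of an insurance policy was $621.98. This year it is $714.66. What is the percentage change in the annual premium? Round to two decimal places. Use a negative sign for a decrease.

Change: $714.66 − $621.98 = $92.68.
Relative to the original: $92.68 ÷ $621.98 ≈ 14.90%.

14.90%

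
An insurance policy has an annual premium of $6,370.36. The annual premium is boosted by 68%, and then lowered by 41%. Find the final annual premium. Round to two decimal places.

$6,314.30

After the 68% increase: $6,370.36 × 1.68 = $10702.2048.
Apply the 41% decrease: $10702.2048 × 0.59 = $6314.300832 ≈ $6,314.30.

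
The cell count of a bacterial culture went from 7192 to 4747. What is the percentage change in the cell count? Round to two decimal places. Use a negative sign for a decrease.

Change: 4747 − 7192 = -2445.
Relative to the original: -2445 ÷ 7192 ≈ -34.00%.

-34.00%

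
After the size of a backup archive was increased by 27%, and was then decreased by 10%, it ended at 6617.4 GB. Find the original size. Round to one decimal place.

5789.5 GB

Undoing the 10% decrease: 6617.4 ÷ 0.9 ≈ 7352.666667.
Undoing the 27% increase: 7352.666667 ÷ 1.27 ≈ 5789.5 GB.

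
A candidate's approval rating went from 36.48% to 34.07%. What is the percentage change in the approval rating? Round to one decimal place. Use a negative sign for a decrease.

-6.6%

The change is 34.07 − 36.48 = -2.41 percentage points.
Relative to the original 36.48%, that is -2.41 ÷ 36.48 ≈ -6.6%.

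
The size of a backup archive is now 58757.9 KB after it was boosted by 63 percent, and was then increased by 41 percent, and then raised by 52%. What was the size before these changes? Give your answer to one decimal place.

The overall multiplier applied was 1.63 × 1.41 × 1.52 = 3.493416.
So the original size was 58757.9 ÷ 3.493416 ≈ 16819.6 KB.

16819.6 KB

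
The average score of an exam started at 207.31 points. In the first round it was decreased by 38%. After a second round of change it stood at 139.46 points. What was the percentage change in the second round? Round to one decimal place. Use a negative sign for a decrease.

8.5%

After the first round: 207.31 × 0.62 = 128.5322.
Second-round multiplier: 139.46 ÷ 128.5322 ≈ 1.08502.
That is a change of 8.5%.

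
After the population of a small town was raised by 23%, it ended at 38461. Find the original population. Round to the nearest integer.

31269

The overall multiplier applied was 1.23.
So the original population was 38461 ÷ 1.23 ≈ 31269.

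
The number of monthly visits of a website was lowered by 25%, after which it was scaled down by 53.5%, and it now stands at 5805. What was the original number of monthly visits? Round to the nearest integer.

Undoing the 53.5% decrease: 5805 ÷ 0.465 ≈ 12483.870968.
Undoing the 25% decrease: 12483.870968 ÷ 0.75 ≈ 16645.

16645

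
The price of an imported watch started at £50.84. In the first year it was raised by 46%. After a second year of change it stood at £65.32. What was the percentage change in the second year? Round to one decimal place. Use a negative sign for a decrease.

After the first year: £50.84 × 1.46 = £74.2264.
Second-year multiplier: £65.32 ÷ £74.2264 ≈ 0.88001.
That is a change of -12.0%.

-12.0%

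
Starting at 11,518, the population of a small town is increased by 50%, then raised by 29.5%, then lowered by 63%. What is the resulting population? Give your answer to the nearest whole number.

8,278

Each change multiplies by a factor: 1.5 × 1.295 × 0.37 = 0.718725.
11,518 × 0.718725 = 8278.27455 ≈ 8,278.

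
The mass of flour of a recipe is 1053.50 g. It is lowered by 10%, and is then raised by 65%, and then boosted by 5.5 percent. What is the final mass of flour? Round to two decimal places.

Each change multiplies by a factor: 0.9 × 1.65 × 1.055 = 1.566675.
1053.50 × 1.566675 = 1650.4921125 ≈ 1650.49.

1650.49 g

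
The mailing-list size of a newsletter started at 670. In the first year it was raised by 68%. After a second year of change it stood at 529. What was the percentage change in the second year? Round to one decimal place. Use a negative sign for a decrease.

After the first year: 670 × 1.68 = 1125.6.
Second-year multiplier: 529 ÷ 1125.6 ≈ 0.46997.
That is a change of -53.0%.

-53.0%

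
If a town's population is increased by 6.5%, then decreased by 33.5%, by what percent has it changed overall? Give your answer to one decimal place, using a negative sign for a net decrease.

A 6.5% increase multiplies by 1.065.
Then a 33.5% decrease: 1.065 × 0.665 = 0.708225.
Overall factor 0.708225, i.e. -29.2%.

-29.2%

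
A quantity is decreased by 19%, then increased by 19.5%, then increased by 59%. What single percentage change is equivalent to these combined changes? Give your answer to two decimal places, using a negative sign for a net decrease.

53.90%

A 19% decrease multiplies by 0.81.
Then a 19.5% increase: 0.81 × 1.195 = 0.96795.
Then a 59% increase: 0.96795 × 1.59 = 1.5390405.
Overall factor 1.5390405, i.e. 53.90%.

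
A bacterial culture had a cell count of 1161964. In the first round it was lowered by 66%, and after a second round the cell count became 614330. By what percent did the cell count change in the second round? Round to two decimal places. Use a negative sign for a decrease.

After the first round: 1161964 × 0.34 = 395067.76.
Second-round multiplier: 614330 ÷ 395067.76 ≈ 1.554999.
That is a change of 55.50%.

55.50%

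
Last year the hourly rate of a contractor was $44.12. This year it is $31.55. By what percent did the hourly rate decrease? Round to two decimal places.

28.49%

Change: $31.55 − $44.12 = -$12.57.
Relative to the original: -$12.57 ÷ $44.12 ≈ -28.49%.
So the hourly rate decreased by 28.49%.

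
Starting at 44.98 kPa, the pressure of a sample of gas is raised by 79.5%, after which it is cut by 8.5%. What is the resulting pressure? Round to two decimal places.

73.88 kPa

Each change multiplies by a factor: 1.795 × 0.915 = 1.642425.
44.98 × 1.642425 = 73.8762765 ≈ 73.88.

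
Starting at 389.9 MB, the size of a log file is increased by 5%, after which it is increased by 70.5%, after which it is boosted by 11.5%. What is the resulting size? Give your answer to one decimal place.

778.3 MB

5% increase: 389.9 × 1.05 = 409.395.
After the 70.5% increase: 409.395 × 1.705 = 698.018475.
11.5% increase: 698.018475 × 1.115 = 778.290599625 ≈ 778.3.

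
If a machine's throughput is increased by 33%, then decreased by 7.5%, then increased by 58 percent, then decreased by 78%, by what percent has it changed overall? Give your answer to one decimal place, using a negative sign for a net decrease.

-57.2%

A 33% increase multiplies by 1.33.
Then a 7.5% decrease: 1.33 × 0.925 = 1.23025.
Then a 58% increase: 1.23025 × 1.58 = 1.943795.
Then a 78% decrease: 1.943795 × 0.22 = 0.4276349.
Overall factor 0.4276349, i.e. -57.2%.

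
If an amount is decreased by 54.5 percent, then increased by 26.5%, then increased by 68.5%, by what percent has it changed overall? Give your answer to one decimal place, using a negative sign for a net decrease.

-3.0%

A 54.5% decrease multiplies by 0.455.
Then a 26.5% increase: 0.455 × 1.265 = 0.575575.
Then a 68.5% increase: 0.575575 × 1.685 = 0.969843875.
Overall factor 0.969843875, i.e. -3.0%.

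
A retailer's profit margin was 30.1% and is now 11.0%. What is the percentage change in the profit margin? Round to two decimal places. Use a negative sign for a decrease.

-63.46%

The change is 11.0 − 30.1 = -19.1 percentage points.
Relative to the original 30.1%, that is -19.1 ÷ 30.1 ≈ -63.46%.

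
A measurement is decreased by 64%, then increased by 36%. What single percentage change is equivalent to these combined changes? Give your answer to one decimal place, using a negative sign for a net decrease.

A 64% decrease multiplies by 0.36.
Then a 36% increase: 0.36 × 1.36 = 0.4896.
Overall factor 0.4896, i.e. -51.0%.

-51.0%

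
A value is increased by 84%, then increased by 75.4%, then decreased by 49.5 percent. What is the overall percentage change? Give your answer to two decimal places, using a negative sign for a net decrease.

62.98%

An 84% increase multiplies by 1.84.
Then a 75.4% increase: 1.84 × 1.754 = 3.22736.
Then a 49.5% decrease: 3.22736 × 0.505 = 1.6298168.
Overall factor 1.6298168, i.e. 62.98%.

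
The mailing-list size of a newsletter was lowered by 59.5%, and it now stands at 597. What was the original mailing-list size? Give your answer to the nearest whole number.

The overall multiplier applied was 0.405.
So the original mailing-list size was 597 ÷ 0.405 ≈ 1474.

1474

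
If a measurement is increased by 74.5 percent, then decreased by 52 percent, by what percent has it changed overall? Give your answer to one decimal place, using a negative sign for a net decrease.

-16.2%

A 74.5% increase multiplies by 1.745.
Then a 52% decrease: 1.745 × 0.48 = 0.8376.
Overall factor 0.8376, i.e. -16.2%.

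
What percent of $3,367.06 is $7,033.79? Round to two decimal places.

208.90%

$7,033.79 ÷ $3,367.06 ≈ 208.90%.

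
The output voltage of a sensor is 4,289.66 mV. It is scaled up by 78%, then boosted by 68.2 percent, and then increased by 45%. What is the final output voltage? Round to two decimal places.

Each change multiplies by a factor: 1.78 × 1.682 × 1.45 = 4.341242.
4,289.66 × 4.341242 = 18622.45215772 ≈ 18,622.45.

18,622.45 mV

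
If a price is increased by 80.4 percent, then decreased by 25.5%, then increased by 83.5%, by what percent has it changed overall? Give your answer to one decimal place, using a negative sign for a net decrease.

146.6%

An 80.4% increase multiplies by 1.804.
Then a 25.5% decrease: 1.804 × 0.745 = 1.34398.
Then an 83.5% increase: 1.34398 × 1.835 = 2.4662033.
Overall factor 2.4662033, i.e. 146.6%.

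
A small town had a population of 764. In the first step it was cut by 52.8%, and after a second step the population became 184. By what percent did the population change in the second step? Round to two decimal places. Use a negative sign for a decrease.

-48.98%

After the first step: 764 × 0.472 = 360.608.
Second-step multiplier: 184 ÷ 360.608 ≈ 0.510249.
That is a change of -48.98%.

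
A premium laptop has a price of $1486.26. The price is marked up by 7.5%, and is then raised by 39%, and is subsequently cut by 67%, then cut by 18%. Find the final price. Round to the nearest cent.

$600.96

After the 7.5% increase: $1486.26 × 1.075 = $1597.7295.
Apply the 39% increase: $1597.7295 × 1.39 = $2220.844005.
After the 67% decrease: $2220.844005 × 0.33 = $732.87852165.
18% decrease: $732.87852165 × 0.82 = $600.960387753 ≈ $600.96.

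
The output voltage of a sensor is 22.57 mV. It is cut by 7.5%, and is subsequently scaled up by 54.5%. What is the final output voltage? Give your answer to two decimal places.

32.26 mV

Each change multiplies by a factor: 0.925 × 1.545 = 1.429125.
22.57 × 1.429125 = 32.25535125 ≈ 32.26.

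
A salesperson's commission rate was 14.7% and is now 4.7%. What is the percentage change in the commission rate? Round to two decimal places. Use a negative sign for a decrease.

-68.03%

The change is 4.7 − 14.7 = -10.0 percentage points.
Relative to the original 14.7%, that is -10.0 ÷ 14.7 ≈ -68.03%.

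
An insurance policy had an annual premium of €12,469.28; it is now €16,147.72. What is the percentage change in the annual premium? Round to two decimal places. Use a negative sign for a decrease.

Change: €16,147.72 − €12,469.28 = €3,678.44.
Relative to the original: €3,678.44 ÷ €12,469.28 ≈ 29.50%.

29.50%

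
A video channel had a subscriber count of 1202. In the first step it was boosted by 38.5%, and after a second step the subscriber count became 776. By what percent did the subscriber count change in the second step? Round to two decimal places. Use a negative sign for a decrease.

-53.39%

After the first step: 1202 × 1.385 = 1664.77.
Second-step multiplier: 776 ÷ 1664.77 ≈ 0.46613.
That is a change of -53.39%.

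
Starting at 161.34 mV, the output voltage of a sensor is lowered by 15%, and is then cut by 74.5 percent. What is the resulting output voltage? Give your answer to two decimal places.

15% decrease: 161.34 × 0.85 = 137.139.
After the 74.5% decrease: 137.139 × 0.255 = 34.970445 ≈ 34.97.

34.97 mV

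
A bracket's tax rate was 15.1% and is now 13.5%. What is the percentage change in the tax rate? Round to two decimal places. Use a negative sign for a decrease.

-10.60%

The change is 13.5 − 15.1 = -1.6 percentage points.
Relative to the original 15.1%, that is -1.6 ÷ 15.1 ≈ -10.60%.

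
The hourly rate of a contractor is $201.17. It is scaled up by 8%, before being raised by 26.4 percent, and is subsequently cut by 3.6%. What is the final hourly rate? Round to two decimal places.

$264.73

Each change multiplies by a factor: 1.08 × 1.264 × 0.964 = 1.31597568.
$201.17 × 1.31597568 = $264.7348275456 ≈ $264.73.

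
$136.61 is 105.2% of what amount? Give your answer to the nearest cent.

$129.86

$136.61 ÷ 1.052 ≈ $129.86.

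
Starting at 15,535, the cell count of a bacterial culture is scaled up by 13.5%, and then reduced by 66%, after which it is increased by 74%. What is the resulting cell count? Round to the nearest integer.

Each change multiplies by a factor: 1.135 × 0.34 × 1.74 = 0.671466.
15,535 × 0.671466 = 10431.22431 ≈ 10,431.

10,431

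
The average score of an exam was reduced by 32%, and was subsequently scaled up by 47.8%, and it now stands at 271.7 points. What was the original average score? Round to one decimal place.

Undoing the 47.8% increase: 271.7 ÷ 1.478 ≈ 183.829499.
Undoing the 32% decrease: 183.829499 ÷ 0.68 ≈ 270.3 points.

270.3 points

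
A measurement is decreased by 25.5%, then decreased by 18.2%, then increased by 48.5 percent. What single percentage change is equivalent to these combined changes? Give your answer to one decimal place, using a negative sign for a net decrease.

-9.5%

The combined multiplier is 0.745 × 0.818 × 1.485 = 0.90497385.
That corresponds to a decrease of 9.5%.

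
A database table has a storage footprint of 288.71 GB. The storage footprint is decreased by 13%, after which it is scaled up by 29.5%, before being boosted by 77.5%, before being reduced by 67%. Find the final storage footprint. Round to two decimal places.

190.53 GB

Apply the 13% decrease: 288.71 × 0.87 = 251.1777.
After the 29.5% increase: 251.1777 × 1.295 = 325.2751215.
After the 77.5% increase: 325.2751215 × 1.775 = 577.3633406625.
After the 67% decrease: 577.3633406625 × 0.33 = 190.529902418625 ≈ 190.53.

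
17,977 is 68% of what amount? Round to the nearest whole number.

26,437

17,977 ÷ 0.68 ≈ 26,437.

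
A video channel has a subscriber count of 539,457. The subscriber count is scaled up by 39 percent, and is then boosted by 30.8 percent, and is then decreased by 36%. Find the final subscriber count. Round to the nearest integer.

627,710

Each change multiplies by a factor: 1.39 × 1.308 × 0.64 = 1.1635968.
539,457 × 1.1635968 = 627710.4389376 ≈ 627,710.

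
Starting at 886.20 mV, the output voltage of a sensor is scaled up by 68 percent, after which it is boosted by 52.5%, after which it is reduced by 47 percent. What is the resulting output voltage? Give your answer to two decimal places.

1203.34 mV

Each change multiplies by a factor: 1.68 × 1.525 × 0.53 = 1.35786.
886.20 × 1.35786 = 1203.335532 ≈ 1203.34.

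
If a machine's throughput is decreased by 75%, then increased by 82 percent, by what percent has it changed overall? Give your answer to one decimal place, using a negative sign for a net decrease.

The combined multiplier is 0.25 × 1.82 = 0.455.
That corresponds to a decrease of 54.5%.

-54.5%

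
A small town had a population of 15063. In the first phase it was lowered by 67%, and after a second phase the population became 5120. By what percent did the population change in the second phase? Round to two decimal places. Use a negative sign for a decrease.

3.00%

After the first phase: 15063 × 0.33 = 4970.79.
Second-phase multiplier: 5120 ÷ 4970.79 ≈ 1.030017.
That is a change of 3.00%.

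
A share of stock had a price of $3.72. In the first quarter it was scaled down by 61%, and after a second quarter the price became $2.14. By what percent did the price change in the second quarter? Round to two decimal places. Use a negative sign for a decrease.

47.50%

After the first quarter: $3.72 × 0.39 = $1.4508.
Second-quarter multiplier: $2.14 ÷ $1.4508 ≈ 1.475048.
That is a change of 47.50%.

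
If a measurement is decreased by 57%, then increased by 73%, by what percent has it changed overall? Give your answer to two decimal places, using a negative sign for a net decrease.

-25.61%

The combined multiplier is 0.43 × 1.73 = 0.7439.
That corresponds to a decrease of 25.61%.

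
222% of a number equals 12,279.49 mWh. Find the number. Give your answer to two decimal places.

5,531.30 mWh

12,279.49 mWh ÷ 2.22 ≈ 5,531.30 mWh.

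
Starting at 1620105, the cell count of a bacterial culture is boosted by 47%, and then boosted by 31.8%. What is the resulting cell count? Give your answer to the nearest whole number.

Each change multiplies by a factor: 1.47 × 1.318 = 1.93746.
1620105 × 1.93746 = 3138888.6333 ≈ 3138889.

3138889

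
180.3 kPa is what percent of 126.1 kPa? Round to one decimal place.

180.3 kPa ÷ 126.1 kPa ≈ 143.0%.

143.0%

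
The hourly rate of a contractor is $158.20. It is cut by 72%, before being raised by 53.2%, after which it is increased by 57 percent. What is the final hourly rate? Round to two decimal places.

$106.54

72% decrease: $158.20 × 0.28 = $44.296.
53.2% increase: $44.296 × 1.532 = $67.861472.
After the 57% increase: $67.861472 × 1.57 = $106.54251104 ≈ $106.54.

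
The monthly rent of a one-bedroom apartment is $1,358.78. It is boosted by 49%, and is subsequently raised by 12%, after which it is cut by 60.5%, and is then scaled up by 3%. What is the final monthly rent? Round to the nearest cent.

$922.55

Each change multiplies by a factor: 1.49 × 1.12 × 0.395 × 1.03 = 0.67895128.
$1,358.78 × 0.67895128 = $922.5454202384 ≈ $922.55.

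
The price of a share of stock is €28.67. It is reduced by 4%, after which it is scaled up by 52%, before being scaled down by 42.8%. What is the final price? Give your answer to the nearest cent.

€23.93

Each change multiplies by a factor: 0.96 × 1.52 × 0.572 = 0.8346624.
€28.67 × 0.8346624 = €23.929771008 ≈ €23.93.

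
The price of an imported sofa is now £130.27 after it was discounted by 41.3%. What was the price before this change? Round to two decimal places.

The overall multiplier applied was 0.587.
So the original price was £130.27 ÷ 0.587 ≈ £221.93.

£221.93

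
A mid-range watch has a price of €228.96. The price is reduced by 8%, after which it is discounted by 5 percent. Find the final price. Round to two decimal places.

€200.11

After the 8% decrease: €228.96 × 0.92 = €210.6432.
Apply the 5% decrease: €210.6432 × 0.95 = €200.11104 ≈ €200.11.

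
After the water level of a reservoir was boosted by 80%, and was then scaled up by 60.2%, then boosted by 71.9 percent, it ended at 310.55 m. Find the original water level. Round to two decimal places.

62.65 m

Undoing the 71.9% increase: 310.55 ÷ 1.719 ≈ 180.657359.
Undoing the 60.2% increase: 180.657359 ÷ 1.602 ≈ 112.769887.
Undoing the 80% increase: 112.769887 ÷ 1.8 ≈ 62.65 m.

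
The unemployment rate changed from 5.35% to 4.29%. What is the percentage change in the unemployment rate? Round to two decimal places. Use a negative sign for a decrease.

-19.81%

The change is 4.29 − 5.35 = -1.06 percentage points.
Relative to the original 5.35%, that is -1.06 ÷ 5.35 ≈ -19.81%.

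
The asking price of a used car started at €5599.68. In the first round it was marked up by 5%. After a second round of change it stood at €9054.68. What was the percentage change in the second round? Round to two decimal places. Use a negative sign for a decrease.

After the first round: €5599.68 × 1.05 = €5879.664.
Second-round multiplier: €9054.68 ÷ €5879.664 ≈ 1.54.
That is a change of 54.00%.

54.00%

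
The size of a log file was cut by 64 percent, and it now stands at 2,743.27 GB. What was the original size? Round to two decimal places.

The overall multiplier applied was 0.36.
So the original size was 2,743.27 ÷ 0.36 ≈ 7,620.19 GB.

7,620.19 GB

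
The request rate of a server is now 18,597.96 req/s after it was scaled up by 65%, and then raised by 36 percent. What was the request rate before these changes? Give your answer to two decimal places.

Undoing the 36% increase: 18,597.96 ÷ 1.36 ≈ 13674.970588.
Undoing the 65% increase: 13674.970588 ÷ 1.65 ≈ 8,287.86 req/s.

8,287.86 req/s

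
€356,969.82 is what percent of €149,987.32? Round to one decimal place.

238.0%

€356,969.82 ÷ €149,987.32 ≈ 238.0%.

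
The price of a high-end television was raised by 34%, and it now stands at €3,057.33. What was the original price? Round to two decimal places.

The overall multiplier applied was 1.34.
So the original price was €3,057.33 ÷ 1.34 ≈ €2,281.59.

€2,281.59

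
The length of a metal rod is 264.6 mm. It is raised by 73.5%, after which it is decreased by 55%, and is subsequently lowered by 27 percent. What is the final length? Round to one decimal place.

73.5% increase: 264.6 × 1.735 = 459.081.
Apply the 55% decrease: 459.081 × 0.45 = 206.58645.
After the 27% decrease: 206.58645 × 0.73 = 150.8081085 ≈ 150.8.

150.8 mm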